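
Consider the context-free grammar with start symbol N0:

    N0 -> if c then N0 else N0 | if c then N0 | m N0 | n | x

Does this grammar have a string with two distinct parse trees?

Ambiguous

Witness: if c then if c then n else n

Derivation 1: N0 ⇒ if c then N0 else N0 ⇒ if c then if c then N0 else N0 ⇒ if c then if c then n else N0 ⇒ if c then if c then n else n
Derivation 2: N0 ⇒ if c then N0 ⇒ if c then if c then N0 else N0 ⇒ if c then if c then n else N0 ⇒ if c then if c then n else n

Two distinct leftmost derivations for the same string.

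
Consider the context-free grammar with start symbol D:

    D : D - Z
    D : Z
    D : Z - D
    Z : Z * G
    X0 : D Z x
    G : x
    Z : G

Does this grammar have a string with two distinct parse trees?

Witness: x - x

Derivation 1: D ⇒ D - Z ⇒ Z - Z ⇒ G - Z ⇒ x - Z ⇒ x - G ⇒ x - x
Derivation 2: D ⇒ Z - D ⇒ G - D ⇒ x - D ⇒ x - Z ⇒ x - G ⇒ x - x

Two distinct leftmost derivations for the same string.

Ambiguous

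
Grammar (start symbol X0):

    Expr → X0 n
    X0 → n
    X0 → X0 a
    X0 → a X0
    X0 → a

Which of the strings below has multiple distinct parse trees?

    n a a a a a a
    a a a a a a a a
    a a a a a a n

n a a a a a a: 1 tree
a a a a a a a a: 128 trees
a a a a a a n: 1 tree

a a a a a a a a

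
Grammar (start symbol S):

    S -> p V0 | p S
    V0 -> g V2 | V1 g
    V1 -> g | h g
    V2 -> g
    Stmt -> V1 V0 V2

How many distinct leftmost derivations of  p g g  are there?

Parse trees for p g g:
  [S p [V0 g [V2 g]]]
  [S p [V0 [V1 g] g]]

2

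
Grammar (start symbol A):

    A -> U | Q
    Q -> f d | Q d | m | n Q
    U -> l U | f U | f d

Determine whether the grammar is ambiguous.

Witness: f d

Derivation 1: A ⇒ U ⇒ f d
Derivation 2: A ⇒ Q ⇒ f d

Two distinct leftmost derivations for the same string.

Ambiguous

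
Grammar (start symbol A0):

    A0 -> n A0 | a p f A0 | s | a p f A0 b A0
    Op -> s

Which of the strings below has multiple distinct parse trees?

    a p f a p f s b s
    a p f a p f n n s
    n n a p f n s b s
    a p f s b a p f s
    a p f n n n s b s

a p f a p f s b s: 2 trees
a p f a p f n n s: 1 tree
n n a p f n s b s: 1 tree
a p f s b a p f s: 1 tree
a p f n n n s b s: 1 tree

a p f a p f s b s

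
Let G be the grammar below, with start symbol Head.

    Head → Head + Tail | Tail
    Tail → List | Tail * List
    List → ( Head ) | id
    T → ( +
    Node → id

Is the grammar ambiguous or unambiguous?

(T, Node are unreachable from Head, so their rules don't affect L(Head).) The grammar is stratified — Head handles '+' (left-recursive), Tail handles '*', List atoms. Each operator has a fixed associativity and precedence level, so every string has one parse.

Unambiguous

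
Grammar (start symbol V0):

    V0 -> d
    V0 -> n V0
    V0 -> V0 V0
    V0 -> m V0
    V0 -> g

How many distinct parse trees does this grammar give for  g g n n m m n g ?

2

Parse trees for g g n n m m n g:
  [V0 [V0 g] [V0 [V0 g] [V0 n [V0 n [V0 m [V0 m [V0 n [V0 g]]]]]]]]
  [V0 [V0 [V0 g] [V0 g]] [V0 n [V0 n [V0 m [V0 m [V0 n [V0 g]]]]]]]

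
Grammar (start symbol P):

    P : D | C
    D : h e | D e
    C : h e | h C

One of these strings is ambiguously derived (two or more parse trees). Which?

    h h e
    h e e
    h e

h h e: 1 tree
h e e: 1 tree
h e: 2 trees

h e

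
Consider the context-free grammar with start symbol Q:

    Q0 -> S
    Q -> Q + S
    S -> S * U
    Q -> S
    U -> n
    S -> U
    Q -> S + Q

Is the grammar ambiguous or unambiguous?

Witness: n + n

Derivation 1: Q ⇒ Q + S ⇒ S + S ⇒ U + S ⇒ n + S ⇒ n + U ⇒ n + n
Derivation 2: Q ⇒ S + Q ⇒ U + Q ⇒ n + Q ⇒ n + S ⇒ n + U ⇒ n + n

Two distinct leftmost derivations for the same string.

Ambiguous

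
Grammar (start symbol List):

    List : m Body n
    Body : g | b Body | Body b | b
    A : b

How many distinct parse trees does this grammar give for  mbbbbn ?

8

Parse trees for mbbbbn:
  [List m [Body b [Body b [Body b [Body b]]]] n]
  [List m [Body b [Body b [Body [Body b] b]]] n]
  [List m [Body b [Body [Body b [Body b]] b]] n]
  [List m [Body b [Body [Body [Body b] b] b]] n]
  [List m [Body [Body b [Body b [Body b]]] b] n]
  [List m [Body [Body b [Body [Body b] b]] b] n]
  [List m [Body [Body [Body b [Body b]] b] b] n]
  [List m [Body [Body [Body [Body b] b] b] b] n]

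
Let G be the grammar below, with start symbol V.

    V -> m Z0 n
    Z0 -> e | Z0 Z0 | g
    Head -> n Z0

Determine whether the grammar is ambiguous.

Ambiguous

Witness: m e e e n

Derivation 1: V ⇒ m Z0 n ⇒ m Z0 Z0 n ⇒ m e Z0 n ⇒ m e Z0 Z0 n ⇒ m e e Z0 n ⇒ m e e e n
Derivation 2: V ⇒ m Z0 n ⇒ m Z0 Z0 n ⇒ m Z0 Z0 Z0 n ⇒ m e Z0 Z0 n ⇒ m e e Z0 n ⇒ m e e e n

Two distinct leftmost derivations for the same string.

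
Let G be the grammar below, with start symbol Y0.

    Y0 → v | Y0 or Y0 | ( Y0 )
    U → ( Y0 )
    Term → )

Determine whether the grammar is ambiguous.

Witness: v or v or v

Derivation 1: Y0 ⇒ Y0 or Y0 ⇒ v or Y0 ⇒ v or Y0 or Y0 ⇒ v or v or Y0 ⇒ v or v or v
Derivation 2: Y0 ⇒ Y0 or Y0 ⇒ Y0 or Y0 or Y0 ⇒ v or Y0 or Y0 ⇒ v or v or Y0 ⇒ v or v or v

Two distinct leftmost derivations for the same string.

Ambiguous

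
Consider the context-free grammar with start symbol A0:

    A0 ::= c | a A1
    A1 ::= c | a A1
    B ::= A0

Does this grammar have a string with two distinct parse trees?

Only A0, A1 are reachable from A0; ignoring the rest: Each reachable nonterminal has at most one production per leading terminal, and all productions are right-linear; the derivation is determined token-by-token.

Unambiguous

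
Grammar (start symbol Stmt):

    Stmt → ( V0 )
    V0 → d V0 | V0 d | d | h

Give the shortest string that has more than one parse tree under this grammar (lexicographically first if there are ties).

( d d )

length 3: no string has ≥2 trees
length 4: ( d d ) has 2 parse trees

Two derivations of ( d d ):
  Stmt ⇒ ( V0 ) ⇒ ( d V0 ) ⇒ ( d d )
  Stmt ⇒ ( V0 ) ⇒ ( V0 d ) ⇒ ( d d )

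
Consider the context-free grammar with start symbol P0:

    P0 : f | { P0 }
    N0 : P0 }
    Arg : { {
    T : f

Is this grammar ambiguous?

Only P0 is reachable from P0; ignoring the rest: L(P0) is { openⁿ atom closeⁿ : n ≥ 0 }. The bracket depth fixes n, and the derivation is forced at every step.

Unambiguous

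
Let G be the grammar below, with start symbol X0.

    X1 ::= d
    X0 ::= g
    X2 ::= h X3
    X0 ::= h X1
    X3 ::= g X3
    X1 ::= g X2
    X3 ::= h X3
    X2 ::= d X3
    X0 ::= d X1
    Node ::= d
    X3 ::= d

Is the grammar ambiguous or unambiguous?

(Node is unreachable from X0, so its rules don't affect L(X0).) Restricted to the reachable nonterminals, every rule has the form A → t or A → t B, and no two rules for the same A share a first terminal. The grammar encodes a DFA — one run per string.

Unambiguous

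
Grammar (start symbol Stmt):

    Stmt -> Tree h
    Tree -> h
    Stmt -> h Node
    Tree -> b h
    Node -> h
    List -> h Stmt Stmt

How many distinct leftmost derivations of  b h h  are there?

Parse trees for b h h:
  [Stmt [Tree b h] h]

1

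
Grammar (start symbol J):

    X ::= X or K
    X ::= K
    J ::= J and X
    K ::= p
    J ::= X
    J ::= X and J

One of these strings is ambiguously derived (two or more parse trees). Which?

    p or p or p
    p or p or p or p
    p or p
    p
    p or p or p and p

p or p or p and p

p or p or p: 1 tree
p or p or p or p: 1 tree
p or p: 1 tree
p: 1 tree
p or p or p and p: 2 trees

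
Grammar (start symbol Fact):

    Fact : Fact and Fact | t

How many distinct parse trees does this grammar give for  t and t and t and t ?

5

Parse trees for t and t and t and t:
  [Fact [Fact t] and [Fact [Fact t] and [Fact [Fact t] and [Fact t]]]]
  [Fact [Fact t] and [Fact [Fact [Fact t] and [Fact t]] and [Fact t]]]
  [Fact [Fact [Fact t] and [Fact t]] and [Fact [Fact t] and [Fact t]]]
  [Fact [Fact [Fact t] and [Fact [Fact t] and [Fact t]]] and [Fact t]]
  [Fact [Fact [Fact [Fact t] and [Fact t]] and [Fact t]] and [Fact t]]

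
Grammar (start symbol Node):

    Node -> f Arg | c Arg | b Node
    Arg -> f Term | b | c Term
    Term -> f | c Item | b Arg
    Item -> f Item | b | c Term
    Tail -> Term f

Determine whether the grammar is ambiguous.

Unambiguous

Only Node, Arg, Term, Item are reachable from Node; ignoring the rest: Restricted to the reachable nonterminals, every rule has the form A → t or A → t B, and no two rules for the same A share a first terminal. The grammar encodes a DFA — one run per string.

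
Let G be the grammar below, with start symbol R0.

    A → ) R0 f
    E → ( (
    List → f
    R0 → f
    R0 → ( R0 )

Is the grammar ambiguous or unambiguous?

(E, A, List are unreachable from R0, so their rules don't affect L(R0).) Each string is a nest of matched brackets around a single atom. An opening bracket forces the recursive rule; an atom forces the base rule.

Unambiguous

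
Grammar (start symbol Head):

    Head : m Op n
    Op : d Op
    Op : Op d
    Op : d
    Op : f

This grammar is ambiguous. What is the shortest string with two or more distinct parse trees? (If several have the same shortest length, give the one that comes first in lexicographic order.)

length 3: no string has ≥2 trees
length 4: m d d n has 2 parse trees

Two derivations of m d d n:
  Head ⇒ m Op n ⇒ m d Op n ⇒ m d d n
  Head ⇒ m Op n ⇒ m Op d n ⇒ m d d n

m d d n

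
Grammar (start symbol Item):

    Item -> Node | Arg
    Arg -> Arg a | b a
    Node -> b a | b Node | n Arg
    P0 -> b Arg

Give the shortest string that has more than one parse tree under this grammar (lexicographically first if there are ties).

b a

length 2: b a has 2 parse trees

Two derivations of b a:
  Item ⇒ Node ⇒ b a
  Item ⇒ Arg ⇒ b a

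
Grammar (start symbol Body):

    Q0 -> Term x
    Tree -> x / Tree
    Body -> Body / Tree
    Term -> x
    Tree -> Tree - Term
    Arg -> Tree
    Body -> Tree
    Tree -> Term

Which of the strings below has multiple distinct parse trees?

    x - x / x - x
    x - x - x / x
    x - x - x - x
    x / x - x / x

x / x - x / x

x - x / x - x: 1 tree
x - x - x / x: 1 tree
x - x - x - x: 1 tree
x / x - x / x: 3 trees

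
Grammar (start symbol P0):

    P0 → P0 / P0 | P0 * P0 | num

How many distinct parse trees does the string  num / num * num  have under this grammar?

2

Parse trees for num / num * num:
  [P0 [P0 num] / [P0 [P0 num] * [P0 num]]]
  [P0 [P0 [P0 num] / [P0 num]] * [P0 num]]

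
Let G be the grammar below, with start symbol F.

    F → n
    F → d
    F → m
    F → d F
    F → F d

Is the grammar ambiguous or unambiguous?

Witness: d d

Derivation 1: F ⇒ d F ⇒ d d
Derivation 2: F ⇒ F d ⇒ d d

Two distinct leftmost derivations for the same string.

Ambiguous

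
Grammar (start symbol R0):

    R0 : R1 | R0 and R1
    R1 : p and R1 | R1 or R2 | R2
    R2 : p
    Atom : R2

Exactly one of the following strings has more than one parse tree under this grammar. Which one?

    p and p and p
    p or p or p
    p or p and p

p and p and p: 4 trees
p or p or p: 1 tree
p or p and p: 1 tree

p and p and p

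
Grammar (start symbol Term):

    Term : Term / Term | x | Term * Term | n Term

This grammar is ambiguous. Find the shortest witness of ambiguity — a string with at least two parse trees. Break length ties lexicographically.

length 1: no string has ≥2 trees
length 2: no string has ≥2 trees
length 3: no string has ≥2 trees
length 4: n x * x has 2 parse trees

Two derivations of n x * x:
  Term ⇒ Term * Term ⇒ n Term * Term ⇒ n x * Term ⇒ n x * x
  Term ⇒ n Term ⇒ n Term * Term ⇒ n x * Term ⇒ n x * x

n x * x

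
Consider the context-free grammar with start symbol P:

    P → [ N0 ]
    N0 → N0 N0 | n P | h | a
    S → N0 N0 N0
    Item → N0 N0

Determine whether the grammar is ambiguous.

Ambiguous

Witness: [ a a a ]

Derivation 1: P ⇒ [ N0 ] ⇒ [ N0 N0 ] ⇒ [ N0 N0 N0 ] ⇒ [ a N0 N0 ] ⇒ [ a a N0 ] ⇒ [ a a a ]
Derivation 2: P ⇒ [ N0 ] ⇒ [ N0 N0 ] ⇒ [ a N0 ] ⇒ [ a N0 N0 ] ⇒ [ a a N0 ] ⇒ [ a a a ]

Two distinct leftmost derivations for the same string.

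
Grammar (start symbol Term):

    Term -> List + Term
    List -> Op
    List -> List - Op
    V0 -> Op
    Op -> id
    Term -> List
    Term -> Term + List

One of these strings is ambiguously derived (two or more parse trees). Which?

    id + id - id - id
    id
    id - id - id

id + id - id - id: 2 trees
id: 1 tree
id - id - id: 1 tree

id + id - id - id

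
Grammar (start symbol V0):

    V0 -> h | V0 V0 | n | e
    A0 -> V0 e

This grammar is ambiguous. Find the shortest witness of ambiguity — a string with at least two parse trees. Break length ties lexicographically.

length 1: no string has ≥2 trees
length 2: no string has ≥2 trees
length 3: e e e has 2 parse trees

Two derivations of e e e:
  V0 ⇒ V0 V0 ⇒ V0 V0 V0 ⇒ e V0 V0 ⇒ e e V0 ⇒ e e e
  V0 ⇒ V0 V0 ⇒ e V0 ⇒ e V0 V0 ⇒ e e V0 ⇒ e e e

e e e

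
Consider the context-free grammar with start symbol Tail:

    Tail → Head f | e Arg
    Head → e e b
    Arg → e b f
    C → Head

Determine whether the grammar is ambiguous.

Witness: e e b f

Derivation 1: Tail ⇒ Head f ⇒ e e b f
Derivation 2: Tail ⇒ e Arg ⇒ e e b f

Two distinct leftmost derivations for the same string.

Ambiguous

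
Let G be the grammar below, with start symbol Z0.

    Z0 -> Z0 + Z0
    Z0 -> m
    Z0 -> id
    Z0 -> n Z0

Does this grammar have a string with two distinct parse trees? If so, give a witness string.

Witness: n id + id

Derivation 1: Z0 ⇒ Z0 + Z0 ⇒ n Z0 + Z0 ⇒ n id + Z0 ⇒ n id + id
Derivation 2: Z0 ⇒ n Z0 ⇒ n Z0 + Z0 ⇒ n id + Z0 ⇒ n id + id

Two distinct leftmost derivations for the same string.

Ambiguous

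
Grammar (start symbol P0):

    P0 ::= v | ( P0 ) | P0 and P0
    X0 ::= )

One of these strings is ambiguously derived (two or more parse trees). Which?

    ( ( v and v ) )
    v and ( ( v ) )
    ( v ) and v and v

( v ) and v and v

( ( v and v ) ): 1 tree
v and ( ( v ) ): 1 tree
( v ) and v and v: 2 trees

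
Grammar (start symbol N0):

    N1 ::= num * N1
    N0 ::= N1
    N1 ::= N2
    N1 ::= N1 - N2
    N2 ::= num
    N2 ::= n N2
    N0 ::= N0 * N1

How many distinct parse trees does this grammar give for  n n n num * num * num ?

2

Parse trees for n n n num * num * num:
  [N0 [N0 [N1 [N2 n [N2 n [N2 n [N2 num]]]]]] * [N1 num * [N1 [N2 num]]]]
  [N0 [N0 [N0 [N1 [N2 n [N2 n [N2 n [N2 num]]]]]] * [N1 [N2 num]]] * [N1 [N2 num]]]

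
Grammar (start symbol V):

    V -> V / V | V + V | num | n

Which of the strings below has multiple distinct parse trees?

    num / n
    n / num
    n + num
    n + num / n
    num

num / n: 1 tree
n / num: 1 tree
n + num: 1 tree
n + num / n: 2 trees
num: 1 tree

n + num / n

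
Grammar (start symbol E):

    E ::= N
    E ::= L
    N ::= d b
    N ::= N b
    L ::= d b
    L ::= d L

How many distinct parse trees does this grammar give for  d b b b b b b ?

1

Parse trees for d b b b b b b:
  [E [N [N [N [N [N [N d b] b] b] b] b] b]]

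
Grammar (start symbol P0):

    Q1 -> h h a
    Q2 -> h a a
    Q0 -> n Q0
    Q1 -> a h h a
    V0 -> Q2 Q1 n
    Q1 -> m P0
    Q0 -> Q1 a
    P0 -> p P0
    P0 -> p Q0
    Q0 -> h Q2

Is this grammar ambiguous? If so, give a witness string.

Witness: p h h a a

Derivation 1: P0 ⇒ p Q0 ⇒ p Q1 a ⇒ p h h a a
Derivation 2: P0 ⇒ p Q0 ⇒ p h Q2 ⇒ p h h a a

Two distinct leftmost derivations for the same string.

Ambiguous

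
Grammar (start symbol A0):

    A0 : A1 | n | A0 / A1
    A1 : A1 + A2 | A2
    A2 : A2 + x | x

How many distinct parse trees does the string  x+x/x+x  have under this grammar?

Parse trees for x+x/x+x:
  [A0 [A0 [A1 [A1 [A2 x]] + [A2 x]]] / [A1 [A1 [A2 x]] + [A2 x]]]
  [A0 [A0 [A1 [A1 [A2 x]] + [A2 x]]] / [A1 [A2 [A2 x] + x]]]
  [A0 [A0 [A1 [A2 [A2 x] + x]]] / [A1 [A1 [A2 x]] + [A2 x]]]
  [A0 [A0 [A1 [A2 [A2 x] + x]]] / [A1 [A2 [A2 x] + x]]]

4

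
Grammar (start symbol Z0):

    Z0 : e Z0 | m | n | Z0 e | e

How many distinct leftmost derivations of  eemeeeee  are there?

21

Parse trees for eemeeeee (showing first 6 of 21):
  [Z0 e [Z0 e [Z0 [Z0 [Z0 [Z0 [Z0 [Z0 m] e] e] e] e] e]]]
  [Z0 e [Z0 [Z0 e [Z0 [Z0 [Z0 [Z0 [Z0 m] e] e] e] e]] e]]
  [Z0 e [Z0 [Z0 [Z0 e [Z0 [Z0 [Z0 [Z0 m] e] e] e]] e] e]]
  [Z0 e [Z0 [Z0 [Z0 [Z0 e [Z0 [Z0 [Z0 m] e] e]] e] e] e]]
  [Z0 e [Z0 [Z0 [Z0 [Z0 [Z0 e [Z0 [Z0 m] e]] e] e] e] e]]
  [Z0 e [Z0 [Z0 [Z0 [Z0 [Z0 [Z0 e [Z0 m]] e] e] e] e] e]]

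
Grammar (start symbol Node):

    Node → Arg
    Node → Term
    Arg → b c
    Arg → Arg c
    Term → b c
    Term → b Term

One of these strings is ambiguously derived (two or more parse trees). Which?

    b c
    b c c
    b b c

b c: 2 trees
b c c: 1 tree
b b c: 1 tree

b c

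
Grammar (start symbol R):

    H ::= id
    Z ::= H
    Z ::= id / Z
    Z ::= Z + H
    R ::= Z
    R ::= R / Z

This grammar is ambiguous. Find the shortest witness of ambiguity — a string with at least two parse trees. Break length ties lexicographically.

length 1: no string has ≥2 trees
length 3: id / id has 2 parse trees

Two derivations of id / id:
  R ⇒ Z ⇒ id / Z ⇒ id / H ⇒ id / id
  R ⇒ R / Z ⇒ Z / Z ⇒ H / Z ⇒ id / Z ⇒ id / H ⇒ id / id

id / id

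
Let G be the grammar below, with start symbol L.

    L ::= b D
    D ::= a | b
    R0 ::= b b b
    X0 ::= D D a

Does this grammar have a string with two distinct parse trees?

(R0, X0 are unreachable from L, so their rules don't affect L(L).) The reachable rules are right-linear with at most one rule per (nonterminal, next-terminal) pair. Each input token forces the next rule, so parsing is deterministic.

Unambiguous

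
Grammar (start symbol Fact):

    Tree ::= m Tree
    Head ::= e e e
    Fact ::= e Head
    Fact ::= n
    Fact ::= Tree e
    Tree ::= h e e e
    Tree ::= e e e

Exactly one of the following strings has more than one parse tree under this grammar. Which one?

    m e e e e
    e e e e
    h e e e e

e e e e

m e e e e: 1 tree
e e e e: 2 trees
h e e e e: 1 tree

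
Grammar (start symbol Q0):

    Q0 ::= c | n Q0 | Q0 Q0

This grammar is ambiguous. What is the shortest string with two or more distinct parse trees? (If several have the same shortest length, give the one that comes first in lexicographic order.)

length 1: no string has ≥2 trees
length 2: no string has ≥2 trees
length 3: c c c has 2 parse trees

Two derivations of c c c:
  Q0 ⇒ Q0 Q0 ⇒ c Q0 ⇒ c Q0 Q0 ⇒ c c Q0 ⇒ c c c
  Q0 ⇒ Q0 Q0 ⇒ Q0 Q0 Q0 ⇒ c Q0 Q0 ⇒ c c Q0 ⇒ c c c

c c c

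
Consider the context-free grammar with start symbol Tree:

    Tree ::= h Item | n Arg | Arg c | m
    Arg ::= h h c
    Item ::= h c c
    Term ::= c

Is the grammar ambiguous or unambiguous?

Witness: h h c c

Derivation 1: Tree ⇒ h Item ⇒ h h c c
Derivation 2: Tree ⇒ Arg c ⇒ h h c c

Two distinct leftmost derivations for the same string.

Ambiguous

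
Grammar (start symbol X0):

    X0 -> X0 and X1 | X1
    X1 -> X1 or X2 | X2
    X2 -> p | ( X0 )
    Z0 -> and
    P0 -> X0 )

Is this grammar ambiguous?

(Z0, P0 are unreachable from X0, so their rules don't affect L(X0).) The grammar is stratified — X0 handles 'and' (left-recursive), X1 handles 'or', X2 atoms. Each operator has a fixed associativity and precedence level, so every string has one parse.

Unambiguous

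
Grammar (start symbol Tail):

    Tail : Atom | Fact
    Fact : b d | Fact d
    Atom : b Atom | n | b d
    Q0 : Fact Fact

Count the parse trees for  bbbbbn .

Parse trees for bbbbbn:
  [Tail [Atom b [Atom b [Atom b [Atom b [Atom b [Atom n]]]]]]]

1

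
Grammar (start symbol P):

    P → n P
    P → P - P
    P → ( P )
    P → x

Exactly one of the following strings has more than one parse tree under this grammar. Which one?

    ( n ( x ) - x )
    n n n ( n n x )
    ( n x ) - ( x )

( n ( x ) - x ): 2 trees
n n n ( n n x ): 1 tree
( n x ) - ( x ): 1 tree

( n ( x ) - x )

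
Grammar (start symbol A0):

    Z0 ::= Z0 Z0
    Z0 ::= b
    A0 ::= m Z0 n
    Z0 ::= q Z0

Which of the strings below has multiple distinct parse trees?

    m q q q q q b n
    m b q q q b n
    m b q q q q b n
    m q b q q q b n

m q q q q q b n: 1 tree
m b q q q b n: 1 tree
m b q q q q b n: 1 tree
m q b q q q b n: 2 trees

m q b q q q b n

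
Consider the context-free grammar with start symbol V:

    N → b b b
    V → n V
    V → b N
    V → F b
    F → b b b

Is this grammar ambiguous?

Ambiguous

Witness: b b b b

Derivation 1: V ⇒ b N ⇒ b b b b
Derivation 2: V ⇒ F b ⇒ b b b b

Two distinct leftmost derivations for the same string.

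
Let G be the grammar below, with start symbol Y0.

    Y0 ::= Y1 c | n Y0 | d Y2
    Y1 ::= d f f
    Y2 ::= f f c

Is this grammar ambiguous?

Ambiguous

Witness: d f f c

Derivation 1: Y0 ⇒ Y1 c ⇒ d f f c
Derivation 2: Y0 ⇒ d Y2 ⇒ d f f c

Two distinct leftmost derivations for the same string.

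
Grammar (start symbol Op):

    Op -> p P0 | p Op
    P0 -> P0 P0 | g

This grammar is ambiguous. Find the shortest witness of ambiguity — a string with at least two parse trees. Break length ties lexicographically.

p g g g

length 2: no string has ≥2 trees
length 3: no string has ≥2 trees
length 4: p g g g has 2 parse trees

Two derivations of p g g g:
  Op ⇒ p P0 ⇒ p P0 P0 ⇒ p P0 P0 P0 ⇒ p g P0 P0 ⇒ p g g P0 ⇒ p g g g
  Op ⇒ p P0 ⇒ p P0 P0 ⇒ p g P0 ⇒ p g P0 P0 ⇒ p g g P0 ⇒ p g g g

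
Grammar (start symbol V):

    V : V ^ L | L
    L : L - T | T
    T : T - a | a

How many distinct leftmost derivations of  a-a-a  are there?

4

Parse trees for a-a-a:
  [V [L [L [T a]] - [T [T a] - a]]]
  [V [L [L [L [T a]] - [T a]] - [T a]]]
  [V [L [L [T [T a] - a]] - [T a]]]
  [V [L [T [T [T a] - a] - a]]]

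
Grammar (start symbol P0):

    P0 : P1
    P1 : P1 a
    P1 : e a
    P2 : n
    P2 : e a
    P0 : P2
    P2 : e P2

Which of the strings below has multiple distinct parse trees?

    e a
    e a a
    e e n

e a

e a: 2 trees
e a a: 1 tree
e e n: 1 tree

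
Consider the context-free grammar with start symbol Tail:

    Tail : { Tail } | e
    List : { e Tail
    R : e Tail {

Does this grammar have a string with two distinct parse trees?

(List, R are unreachable from Tail, so their rules don't affect L(Tail).) L(Tail) is { openⁿ atom closeⁿ : n ≥ 0 }. The bracket depth fixes n, and the derivation is forced at every step.

Unambiguous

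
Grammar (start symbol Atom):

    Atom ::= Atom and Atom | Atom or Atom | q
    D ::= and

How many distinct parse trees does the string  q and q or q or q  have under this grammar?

Parse trees for q and q or q or q:
  [Atom [Atom q] and [Atom [Atom q] or [Atom [Atom q] or [Atom q]]]]
  [Atom [Atom q] and [Atom [Atom [Atom q] or [Atom q]] or [Atom q]]]
  [Atom [Atom [Atom q] and [Atom q]] or [Atom [Atom q] or [Atom q]]]
  [Atom [Atom [Atom q] and [Atom [Atom q] or [Atom q]]] or [Atom q]]
  [Atom [Atom [Atom [Atom q] and [Atom q]] or [Atom q]] or [Atom q]]

5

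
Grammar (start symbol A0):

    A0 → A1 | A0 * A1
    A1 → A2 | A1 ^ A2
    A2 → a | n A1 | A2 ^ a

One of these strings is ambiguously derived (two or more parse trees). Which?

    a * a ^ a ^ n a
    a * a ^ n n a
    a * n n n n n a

a * a ^ a ^ n a

a * a ^ a ^ n a: 2 trees
a * a ^ n n a: 1 tree
a * n n n n n a: 1 tree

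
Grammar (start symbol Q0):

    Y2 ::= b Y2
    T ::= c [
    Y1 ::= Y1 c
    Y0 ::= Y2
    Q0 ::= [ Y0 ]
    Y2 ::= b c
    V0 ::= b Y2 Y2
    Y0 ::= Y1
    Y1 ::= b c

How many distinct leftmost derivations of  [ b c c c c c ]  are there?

Parse trees for [ b c c c c c ]:
  [Q0 [ [Y0 [Y1 [Y1 [Y1 [Y1 [Y1 b c] c] c] c] c]] ]]

1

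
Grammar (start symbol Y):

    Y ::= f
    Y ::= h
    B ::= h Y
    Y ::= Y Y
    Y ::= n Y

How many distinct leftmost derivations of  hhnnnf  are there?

Parse trees for hhnnnf:
  [Y [Y h] [Y [Y h] [Y n [Y n [Y n [Y f]]]]]]
  [Y [Y [Y h] [Y h]] [Y n [Y n [Y n [Y f]]]]]

2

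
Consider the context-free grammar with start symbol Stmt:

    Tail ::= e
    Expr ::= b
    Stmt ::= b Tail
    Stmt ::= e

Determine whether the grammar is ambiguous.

Only Stmt, Tail are reachable from Stmt; ignoring the rest: Each reachable nonterminal has at most one production per leading terminal, and all productions are right-linear; the derivation is determined token-by-token.

Unambiguous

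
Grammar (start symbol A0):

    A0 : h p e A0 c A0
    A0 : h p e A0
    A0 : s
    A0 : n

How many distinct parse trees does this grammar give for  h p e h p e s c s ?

2

Parse trees for h p e h p e s c s:
  [A0 h p e [A0 h p e [A0 s]] c [A0 s]]
  [A0 h p e [A0 h p e [A0 s] c [A0 s]]]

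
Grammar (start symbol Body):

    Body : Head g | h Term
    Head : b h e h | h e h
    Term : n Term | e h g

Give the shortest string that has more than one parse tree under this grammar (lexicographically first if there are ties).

h e h g

length 4: h e h g has 2 parse trees

Two derivations of h e h g:
  Body ⇒ Head g ⇒ h e h g
  Body ⇒ h Term ⇒ h e h g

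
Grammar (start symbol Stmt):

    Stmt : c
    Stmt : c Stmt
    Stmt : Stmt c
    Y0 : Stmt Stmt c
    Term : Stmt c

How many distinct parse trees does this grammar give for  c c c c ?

8

Parse trees for c c c c:
  [Stmt c [Stmt c [Stmt c [Stmt c]]]]
  [Stmt c [Stmt c [Stmt [Stmt c] c]]]
  [Stmt c [Stmt [Stmt c [Stmt c]] c]]
  [Stmt c [Stmt [Stmt [Stmt c] c] c]]
  [Stmt [Stmt c [Stmt c [Stmt c]]] c]
  [Stmt [Stmt c [Stmt [Stmt c] c]] c]
  [Stmt [Stmt [Stmt c [Stmt c]] c] c]
  [Stmt [Stmt [Stmt [Stmt c] c] c] c]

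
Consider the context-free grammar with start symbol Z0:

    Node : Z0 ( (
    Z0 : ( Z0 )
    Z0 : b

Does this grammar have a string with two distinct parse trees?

Unambiguous

(Node is unreachable from Z0, so its rules don't affect L(Z0).) Each string is a nest of matched brackets around a single atom. An opening bracket forces the recursive rule; an atom forces the base rule.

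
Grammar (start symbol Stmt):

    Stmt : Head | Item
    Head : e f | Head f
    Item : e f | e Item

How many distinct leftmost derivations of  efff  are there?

1

Parse trees for efff:
  [Stmt [Head [Head [Head e f] f] f]]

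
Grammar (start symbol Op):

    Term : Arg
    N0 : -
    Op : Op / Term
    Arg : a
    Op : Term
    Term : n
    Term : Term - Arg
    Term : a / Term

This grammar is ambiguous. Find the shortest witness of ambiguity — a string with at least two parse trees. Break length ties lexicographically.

length 1: no string has ≥2 trees
length 3: a / a has 2 parse trees

Two derivations of a / a:
  Op ⇒ Op / Term ⇒ Term / Term ⇒ Arg / Term ⇒ a / Term ⇒ a / Arg ⇒ a / a
  Op ⇒ Term ⇒ a / Term ⇒ a / Arg ⇒ a / a

a / a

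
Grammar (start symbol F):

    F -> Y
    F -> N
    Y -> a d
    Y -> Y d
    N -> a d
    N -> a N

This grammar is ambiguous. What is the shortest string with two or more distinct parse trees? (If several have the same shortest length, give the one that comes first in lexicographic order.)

a d

length 2: a d has 2 parse trees

Two derivations of a d:
  F ⇒ Y ⇒ a d
  F ⇒ N ⇒ a d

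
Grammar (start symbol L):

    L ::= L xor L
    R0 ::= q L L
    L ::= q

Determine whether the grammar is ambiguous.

Witness: q xor q xor q

Derivation 1: L ⇒ L xor L ⇒ L xor L xor L ⇒ q xor L xor L ⇒ q xor q xor L ⇒ q xor q xor q
Derivation 2: L ⇒ L xor L ⇒ q xor L ⇒ q xor L xor L ⇒ q xor q xor L ⇒ q xor q xor q

Two distinct leftmost derivations for the same string.

Ambiguous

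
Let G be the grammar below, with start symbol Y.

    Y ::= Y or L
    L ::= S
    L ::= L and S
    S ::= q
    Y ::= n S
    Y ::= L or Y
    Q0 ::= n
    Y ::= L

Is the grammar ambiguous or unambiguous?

Witness: q or q

Derivation 1: Y ⇒ Y or L ⇒ L or L ⇒ S or L ⇒ q or L ⇒ q or S ⇒ q or q
Derivation 2: Y ⇒ L or Y ⇒ S or Y ⇒ q or Y ⇒ q or L ⇒ q or S ⇒ q or q

Two distinct leftmost derivations for the same string.

Ambiguous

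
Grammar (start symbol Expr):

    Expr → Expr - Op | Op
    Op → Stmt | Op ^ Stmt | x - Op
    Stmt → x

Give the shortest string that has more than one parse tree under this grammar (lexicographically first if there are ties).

length 1: no string has ≥2 trees
length 3: x - x has 2 parse trees

Two derivations of x - x:
  Expr ⇒ Expr - Op ⇒ Op - Op ⇒ Stmt - Op ⇒ x - Op ⇒ x - Stmt ⇒ x - x
  Expr ⇒ Op ⇒ x - Op ⇒ x - Stmt ⇒ x - x

x - x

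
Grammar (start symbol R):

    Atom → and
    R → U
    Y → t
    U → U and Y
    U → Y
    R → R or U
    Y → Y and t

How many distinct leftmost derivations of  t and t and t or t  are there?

4

Parse trees for t and t and t or t:
  [R [R [U [U [Y t]] and [Y [Y t] and t]]] or [U [Y t]]]
  [R [R [U [U [U [Y t]] and [Y t]] and [Y t]]] or [U [Y t]]]
  [R [R [U [U [Y [Y t] and t]] and [Y t]]] or [U [Y t]]]
  [R [R [U [Y [Y [Y t] and t] and t]]] or [U [Y t]]]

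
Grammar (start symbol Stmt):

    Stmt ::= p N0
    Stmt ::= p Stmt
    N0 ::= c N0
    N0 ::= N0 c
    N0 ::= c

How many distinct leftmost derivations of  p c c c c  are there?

Parse trees for p c c c c:
  [Stmt p [N0 c [N0 c [N0 c [N0 c]]]]]
  [Stmt p [N0 c [N0 c [N0 [N0 c] c]]]]
  [Stmt p [N0 c [N0 [N0 c [N0 c]] c]]]
  [Stmt p [N0 c [N0 [N0 [N0 c] c] c]]]
  [Stmt p [N0 [N0 c [N0 c [N0 c]]] c]]
  [Stmt p [N0 [N0 c [N0 [N0 c] c]] c]]
  [Stmt p [N0 [N0 [N0 c [N0 c]] c] c]]
  [Stmt p [N0 [N0 [N0 [N0 c] c] c] c]]

8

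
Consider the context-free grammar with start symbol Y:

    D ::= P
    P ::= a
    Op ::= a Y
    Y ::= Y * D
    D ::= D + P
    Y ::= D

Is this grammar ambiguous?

(Op is unreachable from Y, so its rules don't affect L(Y).) Y → Y * D | D  ;  D → D + P | P  — a left-associative chain with P at the bottom. Each string factors uniquely by precedence.

Unambiguous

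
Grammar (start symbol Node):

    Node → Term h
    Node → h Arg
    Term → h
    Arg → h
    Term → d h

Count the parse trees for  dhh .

1

Parse trees for dhh:
  [Node [Term d h] h]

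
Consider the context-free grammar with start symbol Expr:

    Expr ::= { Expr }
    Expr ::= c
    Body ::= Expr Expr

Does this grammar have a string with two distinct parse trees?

Only Expr is reachable from Expr; ignoring the rest: Each string is a nest of matched brackets around a single atom. An opening bracket forces the recursive rule; an atom forces the base rule.

Unambiguous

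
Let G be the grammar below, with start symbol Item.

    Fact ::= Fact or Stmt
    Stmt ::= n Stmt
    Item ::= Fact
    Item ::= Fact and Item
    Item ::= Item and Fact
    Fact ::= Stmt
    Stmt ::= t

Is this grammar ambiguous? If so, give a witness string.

Ambiguous

Witness: t and t

Derivation 1: Item ⇒ Fact and Item ⇒ Stmt and Item ⇒ t and Item ⇒ t and Fact ⇒ t and Stmt ⇒ t and t
Derivation 2: Item ⇒ Item and Fact ⇒ Fact and Fact ⇒ Stmt and Fact ⇒ t and Fact ⇒ t and Stmt ⇒ t and t

Two distinct leftmost derivations for the same string.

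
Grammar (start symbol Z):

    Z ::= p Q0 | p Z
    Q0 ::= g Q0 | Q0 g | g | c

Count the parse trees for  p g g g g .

8

Parse trees for p g g g g:
  [Z p [Q0 g [Q0 g [Q0 g [Q0 g]]]]]
  [Z p [Q0 g [Q0 g [Q0 [Q0 g] g]]]]
  [Z p [Q0 g [Q0 [Q0 g [Q0 g]] g]]]
  [Z p [Q0 g [Q0 [Q0 [Q0 g] g] g]]]
  [Z p [Q0 [Q0 g [Q0 g [Q0 g]]] g]]
  [Z p [Q0 [Q0 g [Q0 [Q0 g] g]] g]]
  [Z p [Q0 [Q0 [Q0 g [Q0 g]] g] g]]
  [Z p [Q0 [Q0 [Q0 [Q0 g] g] g] g]]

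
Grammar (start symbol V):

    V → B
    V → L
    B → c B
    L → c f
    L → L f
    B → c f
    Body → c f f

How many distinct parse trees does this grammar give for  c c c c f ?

1

Parse trees for c c c c f:
  [V [B c [B c [B c [B c f]]]]]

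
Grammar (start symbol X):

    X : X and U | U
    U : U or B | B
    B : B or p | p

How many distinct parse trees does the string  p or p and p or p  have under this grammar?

4

Parse trees for p or p and p or p:
  [X [X [U [U [B p]] or [B p]]] and [U [U [B p]] or [B p]]]
  [X [X [U [U [B p]] or [B p]]] and [U [B [B p] or p]]]
  [X [X [U [B [B p] or p]]] and [U [U [B p]] or [B p]]]
  [X [X [U [B [B p] or p]]] and [U [B [B p] or p]]]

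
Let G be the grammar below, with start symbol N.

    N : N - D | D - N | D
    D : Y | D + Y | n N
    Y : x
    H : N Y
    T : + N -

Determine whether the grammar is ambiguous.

Ambiguous

Witness: x - x

Derivation 1: N ⇒ N - D ⇒ D - D ⇒ Y - D ⇒ x - D ⇒ x - Y ⇒ x - x
Derivation 2: N ⇒ D - N ⇒ Y - N ⇒ x - N ⇒ x - D ⇒ x - Y ⇒ x - x

Two distinct leftmost derivations for the same string.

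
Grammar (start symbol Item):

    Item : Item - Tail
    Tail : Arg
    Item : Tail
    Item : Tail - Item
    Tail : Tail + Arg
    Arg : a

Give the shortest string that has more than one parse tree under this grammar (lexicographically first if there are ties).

length 1: no string has ≥2 trees
length 3: a - a has 2 parse trees

Two derivations of a - a:
  Item ⇒ Item - Tail ⇒ Tail - Tail ⇒ Arg - Tail ⇒ a - Tail ⇒ a - Arg ⇒ a - a
  Item ⇒ Tail - Item ⇒ Arg - Item ⇒ a - Item ⇒ a - Tail ⇒ a - Arg ⇒ a - a

a - a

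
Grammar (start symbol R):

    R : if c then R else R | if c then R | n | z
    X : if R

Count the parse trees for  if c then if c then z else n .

2

Parse trees for if c then if c then z else n:
  [R if c then [R if c then [R z]] else [R n]]
  [R if c then [R if c then [R z] else [R n]]]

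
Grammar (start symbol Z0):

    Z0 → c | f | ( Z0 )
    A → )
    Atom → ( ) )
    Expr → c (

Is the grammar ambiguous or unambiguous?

(A, Atom, Expr are unreachable from Z0, so their rules don't affect L(Z0).) Each string is a nest of matched brackets around a single atom. An opening bracket forces the recursive rule; an atom forces the base rule.

Unambiguous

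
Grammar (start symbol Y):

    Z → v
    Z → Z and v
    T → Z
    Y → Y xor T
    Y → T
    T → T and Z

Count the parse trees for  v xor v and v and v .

4

Parse trees for v xor v and v and v:
  [Y [Y [T [Z v]]] xor [T [Z [Z [Z v] and v] and v]]]
  [Y [Y [T [Z v]]] xor [T [T [Z v]] and [Z [Z v] and v]]]
  [Y [Y [T [Z v]]] xor [T [T [Z [Z v] and v]] and [Z v]]]
  [Y [Y [T [Z v]]] xor [T [T [T [Z v]] and [Z v]] and [Z v]]]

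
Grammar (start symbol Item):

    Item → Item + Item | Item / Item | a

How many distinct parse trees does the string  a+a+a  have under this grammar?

Parse trees for a+a+a:
  [Item [Item a] + [Item [Item a] + [Item a]]]
  [Item [Item [Item a] + [Item a]] + [Item a]]

2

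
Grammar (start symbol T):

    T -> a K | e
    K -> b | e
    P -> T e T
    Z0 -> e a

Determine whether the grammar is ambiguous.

Only T, K are reachable from T; ignoring the rest: Restricted to the reachable nonterminals, every rule has the form A → t or A → t B, and no two rules for the same A share a first terminal. The grammar encodes a DFA — one run per string.

Unambiguous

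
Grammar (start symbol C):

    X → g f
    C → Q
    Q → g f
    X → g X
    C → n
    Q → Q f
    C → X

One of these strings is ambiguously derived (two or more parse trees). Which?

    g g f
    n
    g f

g g f: 1 tree
n: 1 tree
g f: 2 trees

g f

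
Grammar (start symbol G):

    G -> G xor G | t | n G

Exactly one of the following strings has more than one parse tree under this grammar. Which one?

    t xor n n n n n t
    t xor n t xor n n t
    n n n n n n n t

t xor n t xor n n t

t xor n n n n n t: 1 tree
t xor n t xor n n t: 3 trees
n n n n n n n t: 1 tree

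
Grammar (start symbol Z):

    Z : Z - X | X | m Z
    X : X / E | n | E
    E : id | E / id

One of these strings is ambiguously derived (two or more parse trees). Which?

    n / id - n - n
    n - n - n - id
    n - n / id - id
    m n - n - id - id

m n - n - id - id

n / id - n - n: 1 tree
n - n - n - id: 1 tree
n - n / id - id: 1 tree
m n - n - id - id: 4 trees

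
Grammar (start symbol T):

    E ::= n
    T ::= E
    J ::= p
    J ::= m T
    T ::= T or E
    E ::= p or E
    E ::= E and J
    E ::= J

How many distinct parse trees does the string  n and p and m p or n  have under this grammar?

Parse trees for n and p and m p or n:
  [T [E [E [E n] and [J p]] and [J m [T [E p or [E n]]]]]]
  [T [E [E [E n] and [J p]] and [J m [T [T [E [J p]]] or [E n]]]]]
  [T [T [E [E [E n] and [J p]] and [J m [T [E [J p]]]]]] or [E n]]

3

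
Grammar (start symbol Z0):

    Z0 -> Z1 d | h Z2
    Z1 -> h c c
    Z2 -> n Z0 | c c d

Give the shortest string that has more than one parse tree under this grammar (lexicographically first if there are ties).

length 4: h c c d has 2 parse trees

Two derivations of h c c d:
  Z0 ⇒ Z1 d ⇒ h c c d
  Z0 ⇒ h Z2 ⇒ h c c d

h c c d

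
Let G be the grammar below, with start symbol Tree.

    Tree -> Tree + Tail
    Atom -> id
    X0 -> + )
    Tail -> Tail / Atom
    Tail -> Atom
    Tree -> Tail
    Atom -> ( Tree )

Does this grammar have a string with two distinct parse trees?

Only Tree, Tail, Atom are reachable from Tree; ignoring the rest: Tree → Tree + Tail | Tail  ;  Tail → Tail / Atom | Atom  — a left-associative chain with Atom at the bottom. Each string factors uniquely by precedence.

Unambiguous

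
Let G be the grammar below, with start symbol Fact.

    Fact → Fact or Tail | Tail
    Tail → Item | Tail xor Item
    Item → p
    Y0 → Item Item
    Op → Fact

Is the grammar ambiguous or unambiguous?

Unambiguous

(Y0, Op are unreachable from Fact, so their rules don't affect L(Fact).) Fact → Fact or Tail | Tail  ;  Tail → Tail xor Item | Item  — a left-associative chain with Item at the bottom. Each string factors uniquely by precedence.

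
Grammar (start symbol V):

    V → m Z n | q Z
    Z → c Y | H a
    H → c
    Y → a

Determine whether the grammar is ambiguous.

Witness: q c a

Derivation 1: V ⇒ q Z ⇒ q c Y ⇒ q c a
Derivation 2: V ⇒ q Z ⇒ q H a ⇒ q c a

Two distinct leftmost derivations for the same string.

Ambiguous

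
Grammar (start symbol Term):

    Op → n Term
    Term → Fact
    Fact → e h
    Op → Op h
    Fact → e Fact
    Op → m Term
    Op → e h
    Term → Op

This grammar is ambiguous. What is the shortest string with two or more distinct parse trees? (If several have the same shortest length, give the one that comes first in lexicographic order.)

length 2: e h has 2 parse trees

Two derivations of e h:
  Term ⇒ Fact ⇒ e h
  Term ⇒ Op ⇒ e h

e h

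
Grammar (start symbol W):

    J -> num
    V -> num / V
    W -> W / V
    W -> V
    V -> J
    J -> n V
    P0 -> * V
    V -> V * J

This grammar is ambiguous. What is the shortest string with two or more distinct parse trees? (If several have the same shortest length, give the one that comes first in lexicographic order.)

num / num

length 1: no string has ≥2 trees
length 2: no string has ≥2 trees
length 3: num / num has 2 parse trees

Two derivations of num / num:
  W ⇒ W / V ⇒ V / V ⇒ J / V ⇒ num / V ⇒ num / J ⇒ num / num
  W ⇒ V ⇒ num / V ⇒ num / J ⇒ num / num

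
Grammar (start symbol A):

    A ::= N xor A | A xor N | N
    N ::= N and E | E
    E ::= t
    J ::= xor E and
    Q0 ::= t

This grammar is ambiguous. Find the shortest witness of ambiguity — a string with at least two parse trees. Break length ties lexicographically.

length 1: no string has ≥2 trees
length 3: t xor t has 2 parse trees

Two derivations of t xor t:
  A ⇒ N xor A ⇒ E xor A ⇒ t xor A ⇒ t xor N ⇒ t xor E ⇒ t xor t
  A ⇒ A xor N ⇒ N xor N ⇒ E xor N ⇒ t xor N ⇒ t xor E ⇒ t xor t

t xor t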